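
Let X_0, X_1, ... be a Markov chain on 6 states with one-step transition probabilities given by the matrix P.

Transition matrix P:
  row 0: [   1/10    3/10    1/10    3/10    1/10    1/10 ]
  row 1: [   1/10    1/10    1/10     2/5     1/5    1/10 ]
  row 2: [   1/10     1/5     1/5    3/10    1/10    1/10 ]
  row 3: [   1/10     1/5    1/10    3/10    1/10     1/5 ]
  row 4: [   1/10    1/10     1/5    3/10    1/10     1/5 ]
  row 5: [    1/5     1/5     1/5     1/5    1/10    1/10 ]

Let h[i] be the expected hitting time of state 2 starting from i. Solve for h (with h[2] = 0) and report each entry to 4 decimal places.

First-step conditioning: h[2] = 0; for i ≠ 2, h[i] = 1 + Σ_k P[i][k]·h[k].
  h[0] = 1 + 1/10·h[0] + 3/10·h[1] + 3/10·h[3] + 1/10·h[4] + 1/10·h[5]
  h[1] = 1 + 1/10·h[0] + 1/10·h[1] + 2/5·h[3] + 1/5·h[4] + 1/10·h[5]
  h[3] = 1 + 1/10·h[0] + 1/5·h[1] + 3/10·h[3] + 1/10·h[4] + 1/5·h[5]
  h[4] = 1 + 1/10·h[0] + 1/10·h[1] + 3/10·h[3] + 1/10·h[4] + 1/5·h[5]
  h[5] = 1 + 1/5·h[0] + 1/5·h[1] + 1/5·h[3] + 1/10·h[4] + 1/10·h[5]
Solving the 5×5 linear system over states ≠ 2 gives exactly h = [11310/1427, 11200/1427, 0, 11210/1427, 10090/1427, 10200/1427] (h[2] = 0 is the target).

h = [7.9257, 7.8486, 0.0000, 7.8556, 7.0708, 7.1479]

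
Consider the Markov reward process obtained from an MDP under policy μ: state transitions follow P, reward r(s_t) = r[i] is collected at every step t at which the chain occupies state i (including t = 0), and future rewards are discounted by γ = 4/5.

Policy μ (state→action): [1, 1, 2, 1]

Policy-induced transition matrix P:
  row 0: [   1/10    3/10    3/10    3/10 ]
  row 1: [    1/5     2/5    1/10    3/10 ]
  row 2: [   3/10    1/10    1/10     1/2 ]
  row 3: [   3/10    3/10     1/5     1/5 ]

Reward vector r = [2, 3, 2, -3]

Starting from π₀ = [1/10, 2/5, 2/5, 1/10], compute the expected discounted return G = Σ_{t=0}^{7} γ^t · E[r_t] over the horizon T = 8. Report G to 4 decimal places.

t=0: π = [0.1000, 0.4000, 0.4000, 0.1000], E[r] = 1.9000, γ^t·E[r] = 1.900000, running G = 1.900000
t=1: π = [0.2400, 0.2600, 0.1300, 0.3700], E[r] = 0.4100, γ^t·E[r] = 0.328000, running G = 2.228000
t=2: π = [0.2260, 0.3000, 0.1850, 0.2890], E[r] = 0.8550, γ^t·E[r] = 0.547200, running G = 2.775200
t=3: π = [0.2248, 0.2930, 0.1741, 0.3081], E[r] = 0.7525, γ^t·E[r] = 0.385280, running G = 3.160480
t=4: π = [0.2257, 0.2945, 0.1758, 0.3040], E[r] = 0.7744, γ^t·E[r] = 0.317207, running G = 3.477687
t=5: π = [0.2254, 0.2943, 0.1755, 0.3048], E[r] = 0.7705, γ^t·E[r] = 0.252487, running G = 3.730173
t=6: π = [0.2255, 0.2943, 0.1756, 0.3046], E[r] = 0.7711, γ^t·E[r] = 0.202152, running G = 3.932325
t=7: π = [0.2255, 0.2943, 0.1756, 0.3046], E[r] = 0.7711, γ^t·E[r] = 0.161708, running G = 4.094033

G = 4.0940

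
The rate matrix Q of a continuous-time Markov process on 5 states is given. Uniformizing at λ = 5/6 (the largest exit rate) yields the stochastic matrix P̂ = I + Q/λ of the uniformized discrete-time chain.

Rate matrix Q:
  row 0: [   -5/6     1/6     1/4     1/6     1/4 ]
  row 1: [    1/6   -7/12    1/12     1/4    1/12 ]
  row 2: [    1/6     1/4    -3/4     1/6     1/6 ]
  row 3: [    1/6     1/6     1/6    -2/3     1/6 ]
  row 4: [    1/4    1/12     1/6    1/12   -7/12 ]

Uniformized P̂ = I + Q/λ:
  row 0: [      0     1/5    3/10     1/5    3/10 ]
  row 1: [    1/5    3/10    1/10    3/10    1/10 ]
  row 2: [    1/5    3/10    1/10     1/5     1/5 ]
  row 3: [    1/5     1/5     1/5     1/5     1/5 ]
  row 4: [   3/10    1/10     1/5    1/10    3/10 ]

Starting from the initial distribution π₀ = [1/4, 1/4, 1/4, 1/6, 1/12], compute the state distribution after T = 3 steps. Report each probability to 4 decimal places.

π = [0.1834, 0.2183, 0.1794, 0.2008, 0.2181]

t=0: π = [0.2500, 0.2500, 0.2500, 0.1667, 0.0833]
t=1: π = [0.1583, 0.2417, 0.1750, 0.2167, 0.2083]
t=2: π = [0.1892, 0.2208, 0.1742, 0.2033, 0.2125]
t=3: π = [0.1834, 0.2183, 0.1794, 0.2008, 0.2181]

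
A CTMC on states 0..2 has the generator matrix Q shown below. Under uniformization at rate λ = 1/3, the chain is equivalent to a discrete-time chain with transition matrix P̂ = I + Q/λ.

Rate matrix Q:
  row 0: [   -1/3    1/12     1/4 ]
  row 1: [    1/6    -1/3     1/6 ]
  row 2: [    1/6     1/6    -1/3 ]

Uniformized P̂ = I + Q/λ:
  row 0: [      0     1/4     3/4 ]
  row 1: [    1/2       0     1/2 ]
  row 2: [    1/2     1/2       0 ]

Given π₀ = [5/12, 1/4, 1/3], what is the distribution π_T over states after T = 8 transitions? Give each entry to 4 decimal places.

t=0: π = [0.4167, 0.2500, 0.3333]
t=1: π = [0.2917, 0.2708, 0.4375]
t=2: π = [0.3542, 0.2917, 0.3542]
t=3: π = [0.3229, 0.2656, 0.4115]
t=4: π = [0.3385, 0.2865, 0.3750]
t=5: π = [0.3307, 0.2721, 0.3971]
t=6: π = [0.3346, 0.2813, 0.3841]
t=7: π = [0.3327, 0.2757, 0.3916]
t=8: π = [0.3337, 0.2790, 0.3874]

π = [0.3337, 0.2790, 0.3874]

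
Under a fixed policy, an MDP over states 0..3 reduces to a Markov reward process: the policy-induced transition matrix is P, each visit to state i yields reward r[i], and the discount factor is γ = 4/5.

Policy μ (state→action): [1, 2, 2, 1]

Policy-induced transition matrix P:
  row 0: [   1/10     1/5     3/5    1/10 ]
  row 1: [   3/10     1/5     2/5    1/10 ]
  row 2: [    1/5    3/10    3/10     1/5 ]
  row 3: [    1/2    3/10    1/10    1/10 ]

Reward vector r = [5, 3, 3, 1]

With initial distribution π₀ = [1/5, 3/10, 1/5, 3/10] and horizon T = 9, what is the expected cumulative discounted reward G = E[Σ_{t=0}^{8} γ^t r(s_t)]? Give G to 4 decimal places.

G = 13.5947

t=0: π = [0.2000, 0.3000, 0.2000, 0.3000], E[r] = 2.8000, γ^t·E[r] = 2.800000, running G = 2.800000
t=1: π = [0.3000, 0.2500, 0.3300, 0.1200], E[r] = 3.3600, γ^t·E[r] = 2.688000, running G = 5.488000
t=2: π = [0.2310, 0.2450, 0.3910, 0.1330], E[r] = 3.1960, γ^t·E[r] = 2.045440, running G = 7.533440
t=3: π = [0.2413, 0.2524, 0.3672, 0.1391], E[r] = 3.2044, γ^t·E[r] = 1.640653, running G = 9.174093
t=4: π = [0.2428, 0.2506, 0.3698, 0.1367], E[r] = 3.2122, γ^t·E[r] = 1.315734, running G = 10.489826
t=5: π = [0.2418, 0.2507, 0.3706, 0.1370], E[r] = 3.2096, γ^t·E[r] = 1.051731, running G = 11.541557
t=6: π = [0.2420, 0.2508, 0.3702, 0.1371], E[r] = 3.2098, γ^t·E[r] = 0.841442, running G = 12.382999
t=7: π = [0.2420, 0.2507, 0.3703, 0.1370], E[r] = 3.2099, γ^t·E[r] = 0.673175, running G = 13.056174
t=8: π = [0.2420, 0.2507, 0.3703, 0.1370], E[r] = 3.2099, γ^t·E[r] = 0.538533, running G = 13.594707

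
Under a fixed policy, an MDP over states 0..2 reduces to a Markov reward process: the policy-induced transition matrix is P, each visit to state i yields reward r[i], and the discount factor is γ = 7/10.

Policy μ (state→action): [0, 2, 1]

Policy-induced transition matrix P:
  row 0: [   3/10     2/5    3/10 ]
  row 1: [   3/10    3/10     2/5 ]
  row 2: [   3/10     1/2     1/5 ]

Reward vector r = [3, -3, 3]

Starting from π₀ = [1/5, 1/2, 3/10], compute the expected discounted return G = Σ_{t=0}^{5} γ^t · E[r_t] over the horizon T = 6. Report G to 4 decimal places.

G = 1.3047

t=0: π = [0.2000, 0.5000, 0.3000], E[r] = 0.0000, γ^t·E[r] = 0.000000, running G = 0.000000
t=1: π = [0.3000, 0.3800, 0.3200], E[r] = 0.7200, γ^t·E[r] = 0.504000, running G = 0.504000
t=2: π = [0.3000, 0.3940, 0.3060], E[r] = 0.6360, γ^t·E[r] = 0.311640, running G = 0.815640
t=3: π = [0.3000, 0.3912, 0.3088], E[r] = 0.6528, γ^t·E[r] = 0.223910, running G = 1.039550
t=4: π = [0.3000, 0.3918, 0.3082], E[r] = 0.6494, γ^t·E[r] = 0.155931, running G = 1.195481
t=5: π = [0.3000, 0.3916, 0.3084], E[r] = 0.6501, γ^t·E[r] = 0.109264, running G = 1.304745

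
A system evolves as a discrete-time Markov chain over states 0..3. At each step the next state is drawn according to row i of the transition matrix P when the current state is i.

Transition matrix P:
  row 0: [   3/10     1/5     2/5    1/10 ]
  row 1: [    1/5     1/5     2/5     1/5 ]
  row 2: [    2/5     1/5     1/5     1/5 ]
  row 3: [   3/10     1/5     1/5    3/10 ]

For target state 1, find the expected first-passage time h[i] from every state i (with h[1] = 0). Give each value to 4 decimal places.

First-step conditioning: h[1] = 0; for i ≠ 1, h[i] = 1 + Σ_k P[i][k]·h[k].
  h[0] = 1 + 3/10·h[0] + 2/5·h[2] + 1/10·h[3]
  h[2] = 1 + 2/5·h[0] + 1/5·h[2] + 1/5·h[3]
  h[3] = 1 + 3/10·h[0] + 1/5·h[2] + 3/10·h[3]
Solving the 3×3 linear system over states ≠ 1 gives exactly h = [5, 0, 5, 5] (h[1] = 0 is the target).

h = [5.0000, 0.0000, 5.0000, 5.0000]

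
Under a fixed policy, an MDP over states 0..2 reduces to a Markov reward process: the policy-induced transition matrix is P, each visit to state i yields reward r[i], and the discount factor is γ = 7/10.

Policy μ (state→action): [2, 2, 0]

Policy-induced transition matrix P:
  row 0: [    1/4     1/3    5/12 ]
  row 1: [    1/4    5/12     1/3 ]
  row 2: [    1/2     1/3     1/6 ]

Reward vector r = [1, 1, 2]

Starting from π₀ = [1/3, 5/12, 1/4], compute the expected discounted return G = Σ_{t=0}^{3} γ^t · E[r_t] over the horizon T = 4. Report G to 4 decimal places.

t=0: π = [0.3333, 0.4167, 0.2500], E[r] = 1.2500, γ^t·E[r] = 1.250000, running G = 1.250000
t=1: π = [0.3125, 0.3681, 0.3194], E[r] = 1.3194, γ^t·E[r] = 0.923611, running G = 2.173611
t=2: π = [0.3299, 0.3640, 0.3061], E[r] = 1.3061, γ^t·E[r] = 0.640006, running G = 2.813617
t=3: π = [0.3265, 0.3637, 0.3098], E[r] = 1.3098, γ^t·E[r] = 0.449261, running G = 3.262878

G = 3.2629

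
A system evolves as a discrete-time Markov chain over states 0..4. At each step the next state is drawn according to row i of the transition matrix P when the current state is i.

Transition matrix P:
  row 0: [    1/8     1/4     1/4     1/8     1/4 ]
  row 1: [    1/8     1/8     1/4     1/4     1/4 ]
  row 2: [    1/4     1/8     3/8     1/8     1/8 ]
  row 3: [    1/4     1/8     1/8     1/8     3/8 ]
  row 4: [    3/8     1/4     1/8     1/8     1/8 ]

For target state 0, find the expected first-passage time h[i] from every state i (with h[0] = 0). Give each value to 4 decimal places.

First-step conditioning: h[0] = 0; for i ≠ 0, h[i] = 1 + Σ_k P[i][k]·h[k].
  h[1] = 1 + 1/8·h[1] + 1/4·h[2] + 1/4·h[3] + 1/4·h[4]
  h[2] = 1 + 1/8·h[1] + 3/8·h[2] + 1/8·h[3] + 1/8·h[4]
  h[3] = 1 + 1/8·h[1] + 1/8·h[2] + 1/8·h[3] + 3/8·h[4]
  h[4] = 1 + 1/4·h[1] + 1/8·h[2] + 1/8·h[3] + 1/8·h[4]
Solving the 4×4 linear system over states ≠ 0 gives exactly h = [0, 1112/255, 1004/255, 976/255, 892/255] (h[0] = 0 is the target).

h = [0.0000, 4.3608, 3.9373, 3.8275, 3.4980]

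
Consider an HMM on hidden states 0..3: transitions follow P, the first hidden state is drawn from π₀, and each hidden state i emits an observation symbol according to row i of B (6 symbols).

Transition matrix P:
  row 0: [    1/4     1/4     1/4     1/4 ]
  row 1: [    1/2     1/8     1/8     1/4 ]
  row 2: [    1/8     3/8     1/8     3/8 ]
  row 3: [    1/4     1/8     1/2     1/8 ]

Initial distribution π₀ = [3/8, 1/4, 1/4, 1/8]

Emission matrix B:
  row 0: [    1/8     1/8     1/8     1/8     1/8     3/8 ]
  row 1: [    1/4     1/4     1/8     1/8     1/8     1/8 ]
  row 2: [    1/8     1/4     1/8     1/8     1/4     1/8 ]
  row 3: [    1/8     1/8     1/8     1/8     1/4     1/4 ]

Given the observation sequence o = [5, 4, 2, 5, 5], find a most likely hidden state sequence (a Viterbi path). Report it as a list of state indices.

path = [0, 2, 1, 0, 0]

t=0: δ = [1.406e-01, 3.125e-02, 3.125e-02, 3.125e-02]  (obs o_0=5)
t=1: δ = [4.395e-03, 4.395e-03, 8.789e-03, 8.789e-03]  ψ = [0, 0, 0, 0]  (obs o_1=4)
t=2: δ = [2.747e-04, 4.120e-04, 5.493e-04, 4.120e-04]  ψ = [1, 2, 3, 2]  (obs o_2=2)
t=3: δ = [7.725e-05, 2.575e-05, 2.575e-05, 5.150e-05]  ψ = [1, 2, 3, 2]  (obs o_3=5)
t=4: δ = [7.242e-06, 2.414e-06, 3.219e-06, 4.828e-06]  ψ = [0, 0, 3, 0]  (obs o_4=5)
backtrack: best end state = 0; path = [0, 2, 1, 0, 0]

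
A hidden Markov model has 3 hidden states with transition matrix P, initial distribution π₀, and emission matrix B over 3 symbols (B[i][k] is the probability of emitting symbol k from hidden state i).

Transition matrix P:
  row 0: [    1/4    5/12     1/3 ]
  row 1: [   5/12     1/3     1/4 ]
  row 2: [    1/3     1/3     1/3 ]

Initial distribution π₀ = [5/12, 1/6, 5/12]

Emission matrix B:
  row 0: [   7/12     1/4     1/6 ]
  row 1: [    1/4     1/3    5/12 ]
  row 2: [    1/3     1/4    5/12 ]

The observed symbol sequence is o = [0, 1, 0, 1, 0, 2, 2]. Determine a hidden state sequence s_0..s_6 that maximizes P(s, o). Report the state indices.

path = [0, 1, 0, 1, 0, 1, 1]

t=0: δ = [2.431e-01, 4.167e-02, 1.389e-01]  (obs o_0=0)
t=1: δ = [1.519e-02, 3.376e-02, 2.025e-02]  ψ = [0, 0, 0]  (obs o_1=1)
t=2: δ = [8.205e-03, 2.813e-03, 2.813e-03]  ψ = [1, 1, 1]  (obs o_2=0)
t=3: δ = [5.128e-04, 1.140e-03, 6.838e-04]  ψ = [0, 0, 0]  (obs o_3=1)
t=4: δ = [2.770e-04, 9.497e-05, 9.497e-05]  ψ = [1, 1, 1]  (obs o_4=0)
t=5: δ = [1.154e-05, 4.809e-05, 3.847e-05]  ψ = [0, 0, 0]  (obs o_5=2)
t=6: δ = [3.339e-06, 6.679e-06, 5.343e-06]  ψ = [1, 1, 2]  (obs o_6=2)
backtrack: best end state = 1; path = [0, 1, 0, 1, 0, 1, 1]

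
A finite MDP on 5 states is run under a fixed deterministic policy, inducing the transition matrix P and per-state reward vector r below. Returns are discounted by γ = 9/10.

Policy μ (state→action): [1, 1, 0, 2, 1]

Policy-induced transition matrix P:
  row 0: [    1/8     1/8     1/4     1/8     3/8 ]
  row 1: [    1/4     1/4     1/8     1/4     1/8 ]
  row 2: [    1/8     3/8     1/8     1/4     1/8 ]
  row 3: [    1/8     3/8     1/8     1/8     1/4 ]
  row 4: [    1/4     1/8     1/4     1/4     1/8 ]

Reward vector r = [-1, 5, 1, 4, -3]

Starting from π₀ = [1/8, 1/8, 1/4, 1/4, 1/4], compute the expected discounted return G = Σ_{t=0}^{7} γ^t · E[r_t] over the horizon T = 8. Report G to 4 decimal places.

t=0: π = [0.1250, 0.1250, 0.2500, 0.2500, 0.2500], E[r] = 1.0000, γ^t·E[r] = 1.000000, running G = 1.000000
t=1: π = [0.1719, 0.2656, 0.1719, 0.2031, 0.1875], E[r] = 1.5781, γ^t·E[r] = 1.420313, running G = 2.420313
t=2: π = [0.1816, 0.2520, 0.1699, 0.2031, 0.1934], E[r] = 1.4805, γ^t·E[r] = 1.199180, running G = 3.619492
t=3: π = [0.1807, 0.2498, 0.1719, 0.2019, 0.1958], E[r] = 1.4602, γ^t·E[r] = 1.064490, running G = 4.683982
t=4: π = [0.1807, 0.2497, 0.1721, 0.2022, 0.1954], E[r] = 1.4622, γ^t·E[r] = 0.959342, running G = 5.643324
t=5: π = [0.1806, 0.2498, 0.1720, 0.2021, 0.1954], E[r] = 1.4624, γ^t·E[r] = 0.863556, running G = 6.506880
t=6: π = [0.1807, 0.2498, 0.1720, 0.2022, 0.1954], E[r] = 1.4625, γ^t·E[r] = 0.777227, running G = 7.284107
t=7: π = [0.1806, 0.2498, 0.1720, 0.2021, 0.1954], E[r] = 1.4625, γ^t·E[r] = 0.699493, running G = 7.983600

G = 7.9836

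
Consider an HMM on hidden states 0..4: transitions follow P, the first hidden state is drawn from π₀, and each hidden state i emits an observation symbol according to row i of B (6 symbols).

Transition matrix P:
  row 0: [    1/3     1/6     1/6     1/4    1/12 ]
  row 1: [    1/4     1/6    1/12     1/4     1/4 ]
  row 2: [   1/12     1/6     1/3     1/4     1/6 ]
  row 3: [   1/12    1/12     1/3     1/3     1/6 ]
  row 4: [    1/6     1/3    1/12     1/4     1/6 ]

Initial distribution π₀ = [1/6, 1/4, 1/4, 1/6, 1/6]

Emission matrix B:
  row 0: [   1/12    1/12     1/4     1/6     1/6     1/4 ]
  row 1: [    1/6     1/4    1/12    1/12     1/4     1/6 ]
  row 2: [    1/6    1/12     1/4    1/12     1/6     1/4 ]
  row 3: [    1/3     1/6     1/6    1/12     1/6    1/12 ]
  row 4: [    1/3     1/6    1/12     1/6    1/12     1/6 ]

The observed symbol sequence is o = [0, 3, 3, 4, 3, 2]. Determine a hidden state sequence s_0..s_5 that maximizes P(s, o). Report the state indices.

path = [1, 0, 0, 0, 0, 0]

t=0: δ = [1.389e-02, 4.167e-02, 4.167e-02, 5.556e-02, 5.556e-02]  (obs o_0=0)
t=1: δ = [1.736e-03, 1.543e-03, 1.543e-03, 1.543e-03, 1.736e-03]  ψ = [1, 4, 3, 3, 1]  (obs o_1=3)
t=2: δ = [9.645e-05, 4.823e-05, 4.287e-05, 4.287e-05, 6.430e-05]  ψ = [0, 4, 2, 3, 1]  (obs o_2=3)
t=3: δ = [5.358e-06, 5.358e-06, 2.679e-06, 4.019e-06, 1.005e-06]  ψ = [0, 4, 0, 0, 1]  (obs o_3=4)
t=4: δ = [2.977e-07, 7.442e-08, 1.116e-07, 1.116e-07, 2.233e-07]  ψ = [0, 0, 3, 0, 1]  (obs o_4=3)
t=5: δ = [2.481e-08, 6.202e-09, 1.240e-08, 1.240e-08, 3.101e-09]  ψ = [0, 4, 0, 0, 4]  (obs o_5=2)
backtrack: best end state = 0; path = [1, 0, 0, 0, 0, 0]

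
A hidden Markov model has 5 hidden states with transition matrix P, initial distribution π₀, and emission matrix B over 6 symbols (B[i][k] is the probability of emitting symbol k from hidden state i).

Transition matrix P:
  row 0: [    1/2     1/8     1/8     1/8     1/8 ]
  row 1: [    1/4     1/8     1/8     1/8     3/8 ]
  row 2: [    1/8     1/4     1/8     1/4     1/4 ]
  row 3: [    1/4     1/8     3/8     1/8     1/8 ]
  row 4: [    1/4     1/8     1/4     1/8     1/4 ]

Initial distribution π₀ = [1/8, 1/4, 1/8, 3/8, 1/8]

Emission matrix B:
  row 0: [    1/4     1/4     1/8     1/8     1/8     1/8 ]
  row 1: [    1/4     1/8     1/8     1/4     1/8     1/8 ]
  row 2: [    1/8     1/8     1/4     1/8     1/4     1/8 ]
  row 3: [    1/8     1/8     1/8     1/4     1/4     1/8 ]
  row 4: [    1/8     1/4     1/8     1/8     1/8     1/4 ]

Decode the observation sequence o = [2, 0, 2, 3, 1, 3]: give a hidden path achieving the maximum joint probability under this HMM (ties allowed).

t=0: δ = [1.562e-02, 3.125e-02, 3.125e-02, 4.688e-02, 1.562e-02]  (obs o_0=2)
t=1: δ = [2.930e-03, 1.953e-03, 2.197e-03, 9.766e-04, 1.465e-03]  ψ = [3, 2, 3, 2, 1]  (obs o_1=0)
t=2: δ = [1.831e-04, 6.866e-05, 9.155e-05, 6.866e-05, 9.155e-05]  ψ = [0, 2, 0, 2, 1]  (obs o_2=2)
t=3: δ = [1.144e-05, 5.722e-06, 3.219e-06, 5.722e-06, 3.219e-06]  ψ = [0, 0, 3, 0, 1]  (obs o_3=3)
t=4: δ = [1.431e-06, 1.788e-07, 2.682e-07, 1.788e-07, 5.364e-07]  ψ = [0, 0, 3, 0, 1]  (obs o_4=1)
t=5: δ = [8.941e-08, 4.470e-08, 2.235e-08, 4.470e-08, 2.235e-08]  ψ = [0, 0, 0, 0, 0]  (obs o_5=3)
backtrack: best end state = 0; path = [3, 0, 0, 0, 0, 0]

path = [3, 0, 0, 0, 0, 0]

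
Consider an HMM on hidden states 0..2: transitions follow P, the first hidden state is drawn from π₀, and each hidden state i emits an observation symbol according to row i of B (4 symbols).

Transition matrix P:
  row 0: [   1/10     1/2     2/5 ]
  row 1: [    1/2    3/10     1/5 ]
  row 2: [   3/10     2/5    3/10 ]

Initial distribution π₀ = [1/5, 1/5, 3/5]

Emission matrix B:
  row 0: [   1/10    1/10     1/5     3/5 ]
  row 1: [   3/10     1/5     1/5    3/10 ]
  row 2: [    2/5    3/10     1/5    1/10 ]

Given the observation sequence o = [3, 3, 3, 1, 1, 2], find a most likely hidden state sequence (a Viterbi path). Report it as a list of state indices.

path = [0, 1, 0, 2, 1, 0]

t=0: δ = [1.200e-01, 6.000e-02, 6.000e-02]  (obs o_0=3)
t=1: δ = [1.800e-02, 1.800e-02, 4.800e-03]  ψ = [1, 0, 0]  (obs o_1=3)
t=2: δ = [5.400e-03, 2.700e-03, 7.200e-04]  ψ = [1, 0, 0]  (obs o_2=3)
t=3: δ = [1.350e-04, 5.400e-04, 6.480e-04]  ψ = [1, 0, 0]  (obs o_3=1)
t=4: δ = [2.700e-05, 5.184e-05, 5.832e-05]  ψ = [1, 2, 2]  (obs o_4=1)
t=5: δ = [5.184e-06, 4.666e-06, 3.499e-06]  ψ = [1, 2, 2]  (obs o_5=2)
backtrack: best end state = 0; path = [0, 1, 0, 2, 1, 0]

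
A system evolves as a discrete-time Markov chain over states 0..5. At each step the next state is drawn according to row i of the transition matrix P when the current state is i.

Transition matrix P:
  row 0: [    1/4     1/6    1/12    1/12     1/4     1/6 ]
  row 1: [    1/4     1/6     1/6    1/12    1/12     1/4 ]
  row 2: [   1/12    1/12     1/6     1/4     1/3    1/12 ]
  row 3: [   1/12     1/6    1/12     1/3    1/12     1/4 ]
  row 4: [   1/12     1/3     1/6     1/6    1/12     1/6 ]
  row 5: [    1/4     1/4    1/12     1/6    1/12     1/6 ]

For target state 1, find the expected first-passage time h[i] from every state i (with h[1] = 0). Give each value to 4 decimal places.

First-step conditioning: h[1] = 0; for i ≠ 1, h[i] = 1 + Σ_k P[i][k]·h[k].
  h[0] = 1 + 1/4·h[0] + 1/12·h[2] + 1/12·h[3] + 1/4·h[4] + 1/6·h[5]
  h[2] = 1 + 1/12·h[0] + 1/6·h[2] + 1/4·h[3] + 1/3·h[4] + 1/12·h[5]
  h[3] = 1 + 1/12·h[0] + 1/12·h[2] + 1/3·h[3] + 1/12·h[4] + 1/4·h[5]
  h[4] = 1 + 1/12·h[0] + 1/6·h[2] + 1/6·h[3] + 1/12·h[4] + 1/6·h[5]
  h[5] = 1 + 1/4·h[0] + 1/12·h[2] + 1/6·h[3] + 1/12·h[4] + 1/6·h[5]
Solving the 5×5 linear system over states ≠ 1 gives exactly h = [66756/13411, 0, 72648/13411, 68320/13411, 57752/13411, 62824/13411] (h[1] = 0 is the target).

h = [4.9777, 0.0000, 5.4170, 5.0943, 4.3063, 4.6845]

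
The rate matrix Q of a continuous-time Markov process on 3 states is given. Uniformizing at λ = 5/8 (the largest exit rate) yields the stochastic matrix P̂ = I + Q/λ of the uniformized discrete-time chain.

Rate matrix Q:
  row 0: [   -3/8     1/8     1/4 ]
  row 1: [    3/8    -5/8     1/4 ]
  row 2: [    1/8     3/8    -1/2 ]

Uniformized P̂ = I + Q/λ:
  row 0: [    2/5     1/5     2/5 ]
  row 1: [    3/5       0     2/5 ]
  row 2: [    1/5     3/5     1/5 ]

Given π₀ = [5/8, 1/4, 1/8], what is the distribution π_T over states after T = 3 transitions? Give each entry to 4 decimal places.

π = [0.3970, 0.2680, 0.3350]

t=0: π = [0.6250, 0.2500, 0.1250]
t=1: π = [0.4250, 0.2000, 0.3750]
t=2: π = [0.3650, 0.3100, 0.3250]
t=3: π = [0.3970, 0.2680, 0.3350]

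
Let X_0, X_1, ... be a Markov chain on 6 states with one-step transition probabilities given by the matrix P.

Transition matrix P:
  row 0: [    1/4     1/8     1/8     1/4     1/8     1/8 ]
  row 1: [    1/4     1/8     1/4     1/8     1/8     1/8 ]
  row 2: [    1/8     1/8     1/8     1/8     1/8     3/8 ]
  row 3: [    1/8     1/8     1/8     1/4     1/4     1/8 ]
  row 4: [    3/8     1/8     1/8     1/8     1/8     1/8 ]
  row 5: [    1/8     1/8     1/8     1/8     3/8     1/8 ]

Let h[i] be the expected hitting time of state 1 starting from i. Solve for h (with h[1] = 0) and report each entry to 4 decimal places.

h = [8.0000, 0.0000, 8.0000, 8.0000, 8.0000, 8.0000]

First-step conditioning: h[1] = 0; for i ≠ 1, h[i] = 1 + Σ_k P[i][k]·h[k].
  h[0] = 1 + 1/4·h[0] + 1/8·h[2] + 1/4·h[3] + 1/8·h[4] + 1/8·h[5]
  h[2] = 1 + 1/8·h[0] + 1/8·h[2] + 1/8·h[3] + 1/8·h[4] + 3/8·h[5]
  h[3] = 1 + 1/8·h[0] + 1/8·h[2] + 1/4·h[3] + 1/4·h[4] + 1/8·h[5]
  h[4] = 1 + 3/8·h[0] + 1/8·h[2] + 1/8·h[3] + 1/8·h[4] + 1/8·h[5]
  h[5] = 1 + 1/8·h[0] + 1/8·h[2] + 1/8·h[3] + 3/8·h[4] + 1/8·h[5]
Solving the 5×5 linear system over states ≠ 1 gives exactly h = [8, 0, 8, 8, 8, 8] (h[1] = 0 is the target).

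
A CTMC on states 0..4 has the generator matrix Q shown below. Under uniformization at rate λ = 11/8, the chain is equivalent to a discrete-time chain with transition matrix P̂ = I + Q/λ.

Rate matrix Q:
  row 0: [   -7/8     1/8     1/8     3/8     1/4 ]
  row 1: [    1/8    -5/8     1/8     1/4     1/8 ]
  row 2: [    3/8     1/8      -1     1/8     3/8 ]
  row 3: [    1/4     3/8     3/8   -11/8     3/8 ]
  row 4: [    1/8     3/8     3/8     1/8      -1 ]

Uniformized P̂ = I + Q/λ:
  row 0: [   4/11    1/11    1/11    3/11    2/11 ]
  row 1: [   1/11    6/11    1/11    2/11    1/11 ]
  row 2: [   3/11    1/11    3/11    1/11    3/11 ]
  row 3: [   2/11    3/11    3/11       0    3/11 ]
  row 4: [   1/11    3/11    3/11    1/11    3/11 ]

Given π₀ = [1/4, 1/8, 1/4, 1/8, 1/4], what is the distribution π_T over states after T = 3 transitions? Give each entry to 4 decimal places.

π = [0.1931, 0.2708, 0.1901, 0.1379, 0.2082]

t=0: π = [0.2500, 0.1250, 0.2500, 0.1250, 0.2500]
t=1: π = [0.2159, 0.2159, 0.2045, 0.1364, 0.2273]
t=2: π = [0.1994, 0.2552, 0.1942, 0.1374, 0.2138]
t=3: π = [0.1931, 0.2708, 0.1901, 0.1379, 0.2082]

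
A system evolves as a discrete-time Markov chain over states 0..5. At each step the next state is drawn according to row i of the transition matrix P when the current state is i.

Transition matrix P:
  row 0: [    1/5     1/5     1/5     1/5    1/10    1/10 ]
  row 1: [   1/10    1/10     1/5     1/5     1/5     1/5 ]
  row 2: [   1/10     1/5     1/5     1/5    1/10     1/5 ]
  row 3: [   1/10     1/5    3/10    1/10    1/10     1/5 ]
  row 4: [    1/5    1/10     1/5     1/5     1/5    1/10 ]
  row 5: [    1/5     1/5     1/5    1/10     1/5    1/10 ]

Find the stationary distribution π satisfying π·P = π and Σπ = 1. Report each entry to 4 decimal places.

π = [0.1447, 0.1684, 0.2168, 0.1677, 0.1471, 0.1553]

Balance equations π_j = Σ_i π_i·P[i][j]:
  π_0 = 1/5·π_0 + 1/10·π_1 + 1/10·π_2 + 1/10·π_3 + 1/5·π_4 + 1/5·π_5
  π_1 = 1/5·π_0 + 1/10·π_1 + 1/5·π_2 + 1/5·π_3 + 1/10·π_4 + 1/5·π_5
  π_2 = 1/5·π_0 + 1/5·π_1 + 1/5·π_2 + 3/10·π_3 + 1/5·π_4 + 1/5·π_5
  π_3 = 1/5·π_0 + 1/5·π_1 + 1/5·π_2 + 1/10·π_3 + 1/5·π_4 + 1/10·π_5
  π_4 = 1/10·π_0 + 1/5·π_1 + 1/10·π_2 + 1/10·π_3 + 1/5·π_4 + 1/5·π_5
  normalize: π_0 + π_1 + π_2 + π_3 + π_4 + π_5 = 1
Solving the linear system gives exactly π = [1463/10110, 1703/10110, 24107/111210, 1865/11121, 1487/10110, 157/1011].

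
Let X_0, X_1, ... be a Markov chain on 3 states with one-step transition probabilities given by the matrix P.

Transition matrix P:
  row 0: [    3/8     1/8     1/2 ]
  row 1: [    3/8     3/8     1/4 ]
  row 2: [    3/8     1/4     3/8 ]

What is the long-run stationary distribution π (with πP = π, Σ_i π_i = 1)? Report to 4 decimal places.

Balance equations π_j = Σ_i π_i·P[i][j]:
  π_0 = 3/8·π_0 + 3/8·π_1 + 3/8·π_2
  π_1 = 1/8·π_0 + 3/8·π_1 + 1/4·π_2
  normalize: π_0 + π_1 + π_2 = 1
Solving the linear system gives exactly π = [3/8, 13/56, 11/28].

π = [0.3750, 0.2321, 0.3929]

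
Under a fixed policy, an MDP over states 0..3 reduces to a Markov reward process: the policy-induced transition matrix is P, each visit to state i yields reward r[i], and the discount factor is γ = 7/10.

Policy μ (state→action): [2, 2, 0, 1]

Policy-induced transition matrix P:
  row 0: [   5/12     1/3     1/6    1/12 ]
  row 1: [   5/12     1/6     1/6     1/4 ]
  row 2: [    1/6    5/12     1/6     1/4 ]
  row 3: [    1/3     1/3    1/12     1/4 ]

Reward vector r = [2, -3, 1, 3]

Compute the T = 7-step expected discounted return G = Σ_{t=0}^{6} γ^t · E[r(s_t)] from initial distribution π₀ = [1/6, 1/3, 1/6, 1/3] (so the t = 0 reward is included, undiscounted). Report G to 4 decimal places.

t=0: π = [0.1667, 0.3333, 0.1667, 0.3333], E[r] = 0.5000, γ^t·E[r] = 0.500000, running G = 0.500000
t=1: π = [0.3472, 0.2917, 0.1389, 0.2222], E[r] = 0.6250, γ^t·E[r] = 0.437500, running G = 0.937500
t=2: π = [0.3634, 0.2963, 0.1481, 0.1921], E[r] = 0.5625, γ^t·E[r] = 0.275625, running G = 1.213125
t=3: π = [0.3636, 0.2963, 0.1507, 0.1894], E[r] = 0.5573, γ^t·E[r] = 0.191151, running G = 1.404276
t=4: π = [0.3632, 0.2965, 0.1509, 0.1894], E[r] = 0.5560, γ^t·E[r] = 0.133493, running G = 1.537769
t=5: π = [0.3632, 0.2965, 0.1509, 0.1895], E[r] = 0.5561, γ^t·E[r] = 0.093469, running G = 1.631239
t=6: π = [0.3632, 0.2965, 0.1509, 0.1895], E[r] = 0.5561, γ^t·E[r] = 0.065429, running G = 1.696667

G = 1.6967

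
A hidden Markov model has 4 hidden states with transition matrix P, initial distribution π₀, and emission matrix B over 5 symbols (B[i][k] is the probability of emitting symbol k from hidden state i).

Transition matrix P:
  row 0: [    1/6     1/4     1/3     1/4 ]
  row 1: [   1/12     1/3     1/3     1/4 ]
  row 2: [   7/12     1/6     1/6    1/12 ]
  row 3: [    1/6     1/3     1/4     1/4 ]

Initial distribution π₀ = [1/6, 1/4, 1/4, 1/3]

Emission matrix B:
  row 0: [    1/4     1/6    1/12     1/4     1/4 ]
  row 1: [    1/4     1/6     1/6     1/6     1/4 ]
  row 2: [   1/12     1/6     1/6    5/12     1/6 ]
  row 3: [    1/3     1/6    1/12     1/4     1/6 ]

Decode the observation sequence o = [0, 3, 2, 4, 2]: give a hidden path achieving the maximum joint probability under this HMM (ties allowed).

path = [3, 1, 2, 0, 2]

t=0: δ = [4.167e-02, 6.250e-02, 2.083e-02, 1.111e-01]  (obs o_0=0)
t=1: δ = [4.630e-03, 6.173e-03, 1.157e-02, 6.944e-03]  ψ = [3, 3, 3, 3]  (obs o_1=3)
t=2: δ = [5.626e-04, 3.858e-04, 3.429e-04, 1.447e-04]  ψ = [2, 3, 1, 3]  (obs o_2=2)
t=3: δ = [5.001e-05, 3.516e-05, 3.126e-05, 2.344e-05]  ψ = [2, 0, 0, 0]  (obs o_3=4)
t=4: δ = [1.519e-06, 2.084e-06, 2.778e-06, 1.042e-06]  ψ = [2, 0, 0, 0]  (obs o_4=2)
backtrack: best end state = 2; path = [3, 1, 2, 0, 2]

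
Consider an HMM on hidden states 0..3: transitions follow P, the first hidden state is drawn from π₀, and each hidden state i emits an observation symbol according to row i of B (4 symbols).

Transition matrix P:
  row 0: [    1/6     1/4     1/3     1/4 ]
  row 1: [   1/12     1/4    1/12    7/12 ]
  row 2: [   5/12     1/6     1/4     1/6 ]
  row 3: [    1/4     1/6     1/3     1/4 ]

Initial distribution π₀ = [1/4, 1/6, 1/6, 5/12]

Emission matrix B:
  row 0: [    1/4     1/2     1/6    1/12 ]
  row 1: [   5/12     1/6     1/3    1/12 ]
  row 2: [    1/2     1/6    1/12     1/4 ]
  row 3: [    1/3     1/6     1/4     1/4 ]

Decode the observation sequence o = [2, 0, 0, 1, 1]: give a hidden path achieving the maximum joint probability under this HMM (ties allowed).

t=0: δ = [4.167e-02, 5.556e-02, 1.389e-02, 1.042e-01]  (obs o_0=2)
t=1: δ = [6.510e-03, 7.234e-03, 1.736e-02, 1.080e-02]  ψ = [3, 3, 3, 1]  (obs o_1=0)
t=2: δ = [1.808e-03, 1.206e-03, 2.170e-03, 1.407e-03]  ψ = [2, 2, 2, 1]  (obs o_2=0)
t=3: δ = [4.521e-04, 7.535e-05, 1.005e-04, 1.172e-04]  ψ = [2, 0, 0, 1]  (obs o_3=1)
t=4: δ = [3.768e-05, 1.884e-05, 2.512e-05, 1.884e-05]  ψ = [0, 0, 0, 0]  (obs o_4=1)
backtrack: best end state = 0; path = [3, 2, 2, 0, 0]

path = [3, 2, 2, 0, 0]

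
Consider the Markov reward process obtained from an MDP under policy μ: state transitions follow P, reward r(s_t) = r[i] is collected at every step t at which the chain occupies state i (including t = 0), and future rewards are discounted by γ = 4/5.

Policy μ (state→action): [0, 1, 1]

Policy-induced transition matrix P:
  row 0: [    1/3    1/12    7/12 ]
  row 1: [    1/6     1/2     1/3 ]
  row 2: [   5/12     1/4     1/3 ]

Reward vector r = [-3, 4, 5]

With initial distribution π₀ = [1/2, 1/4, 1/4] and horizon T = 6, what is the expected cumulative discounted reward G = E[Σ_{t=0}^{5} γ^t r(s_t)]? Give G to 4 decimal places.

t=0: π = [0.5000, 0.2500, 0.2500], E[r] = 0.7500, γ^t·E[r] = 0.750000, running G = 0.750000
t=1: π = [0.3125, 0.2292, 0.4583], E[r] = 2.2708, γ^t·E[r] = 1.816667, running G = 2.566667
t=2: π = [0.3333, 0.2552, 0.4115], E[r] = 2.0781, γ^t·E[r] = 1.330000, running G = 3.896667
t=3: π = [0.3251, 0.2582, 0.4167], E[r] = 2.1411, γ^t·E[r] = 1.096222, running G = 4.992889
t=4: π = [0.3250, 0.2604, 0.4146], E[r] = 2.1395, γ^t·E[r] = 0.876341, running G = 5.869230
t=5: π = [0.3245, 0.2609, 0.4146], E[r] = 2.1432, γ^t·E[r] = 0.702277, running G = 6.571506

G = 6.5715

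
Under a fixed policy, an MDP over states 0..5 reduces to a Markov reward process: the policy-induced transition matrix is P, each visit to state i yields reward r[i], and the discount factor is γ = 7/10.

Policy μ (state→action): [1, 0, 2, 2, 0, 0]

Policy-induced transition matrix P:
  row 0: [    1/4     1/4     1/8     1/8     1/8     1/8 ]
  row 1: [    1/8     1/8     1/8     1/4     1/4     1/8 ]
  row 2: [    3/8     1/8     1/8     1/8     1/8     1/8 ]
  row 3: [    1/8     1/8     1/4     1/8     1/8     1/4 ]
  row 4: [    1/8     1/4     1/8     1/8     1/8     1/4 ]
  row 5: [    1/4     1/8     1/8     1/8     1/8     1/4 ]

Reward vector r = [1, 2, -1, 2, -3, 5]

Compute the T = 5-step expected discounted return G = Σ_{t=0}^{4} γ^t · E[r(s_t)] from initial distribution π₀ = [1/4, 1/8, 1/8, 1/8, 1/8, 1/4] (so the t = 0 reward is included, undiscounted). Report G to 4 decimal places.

G = 3.6208

t=0: π = [0.2500, 0.1250, 0.1250, 0.1250, 0.1250, 0.2500], E[r] = 1.5000, γ^t·E[r] = 1.500000, running G = 1.500000
t=1: π = [0.2188, 0.1719, 0.1406, 0.1406, 0.1406, 0.1875], E[r] = 1.2188, γ^t·E[r] = 0.853125, running G = 2.353125
t=2: π = [0.2109, 0.1699, 0.1426, 0.1465, 0.1465, 0.1836], E[r] = 1.1797, γ^t·E[r] = 0.578047, running G = 2.931172
t=3: π = [0.2100, 0.1697, 0.1433, 0.1462, 0.1462, 0.1846], E[r] = 1.1826, γ^t·E[r] = 0.405638, running G = 3.336810
t=4: π = [0.2101, 0.1695, 0.1433, 0.1462, 0.1462, 0.1846], E[r] = 1.1829, γ^t·E[r] = 0.284005, running G = 3.620815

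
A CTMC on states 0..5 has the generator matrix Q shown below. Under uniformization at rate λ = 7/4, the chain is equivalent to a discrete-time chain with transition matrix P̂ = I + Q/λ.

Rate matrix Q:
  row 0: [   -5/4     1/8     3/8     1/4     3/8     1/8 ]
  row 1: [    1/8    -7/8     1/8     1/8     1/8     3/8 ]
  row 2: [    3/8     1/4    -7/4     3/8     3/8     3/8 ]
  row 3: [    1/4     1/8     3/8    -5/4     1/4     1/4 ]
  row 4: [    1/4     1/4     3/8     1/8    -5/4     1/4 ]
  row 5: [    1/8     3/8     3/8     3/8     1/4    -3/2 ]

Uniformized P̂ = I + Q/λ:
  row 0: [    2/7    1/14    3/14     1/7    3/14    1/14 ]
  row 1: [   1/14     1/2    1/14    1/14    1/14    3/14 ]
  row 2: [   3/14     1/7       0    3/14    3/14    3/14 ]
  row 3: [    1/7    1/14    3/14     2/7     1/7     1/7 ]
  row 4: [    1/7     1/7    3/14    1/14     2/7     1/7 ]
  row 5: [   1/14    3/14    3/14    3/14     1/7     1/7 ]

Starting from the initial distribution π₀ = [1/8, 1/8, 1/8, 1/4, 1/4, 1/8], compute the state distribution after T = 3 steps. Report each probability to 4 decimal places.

π = [0.1510, 0.1996, 0.1540, 0.1619, 0.1769, 0.1565]

t=0: π = [0.1250, 0.1250, 0.1250, 0.2500, 0.2500, 0.1250]
t=1: π = [0.1518, 0.1696, 0.1696, 0.1696, 0.1875, 0.1518]
t=2: π = [0.1537, 0.1913, 0.1537, 0.1645, 0.1805, 0.1563]
t=3: π = [0.1510, 0.1996, 0.1540, 0.1619, 0.1769, 0.1565]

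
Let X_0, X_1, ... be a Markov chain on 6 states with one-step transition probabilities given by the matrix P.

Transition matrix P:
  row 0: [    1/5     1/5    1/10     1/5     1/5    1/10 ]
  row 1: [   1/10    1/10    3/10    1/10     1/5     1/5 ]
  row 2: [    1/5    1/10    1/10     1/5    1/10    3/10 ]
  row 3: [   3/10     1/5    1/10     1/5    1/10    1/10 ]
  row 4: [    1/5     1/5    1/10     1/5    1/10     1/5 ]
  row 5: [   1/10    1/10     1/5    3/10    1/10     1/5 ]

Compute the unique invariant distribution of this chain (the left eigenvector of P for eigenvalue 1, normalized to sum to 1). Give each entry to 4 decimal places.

π = [0.1874, 0.1524, 0.1481, 0.2023, 0.1340, 0.1758]

Balance equations π_j = Σ_i π_i·P[i][j]:
  π_0 = 1/5·π_0 + 1/10·π_1 + 1/5·π_2 + 3/10·π_3 + 1/5·π_4 + 1/10·π_5
  π_1 = 1/5·π_0 + 1/10·π_1 + 1/10·π_2 + 1/5·π_3 + 1/5·π_4 + 1/10·π_5
  π_2 = 1/10·π_0 + 3/10·π_1 + 1/10·π_2 + 1/10·π_3 + 1/10·π_4 + 1/5·π_5
  π_3 = 1/5·π_0 + 1/10·π_1 + 1/5·π_2 + 1/5·π_3 + 1/5·π_4 + 3/10·π_5
  π_4 = 1/5·π_0 + 1/5·π_1 + 1/10·π_2 + 1/10·π_3 + 1/10·π_4 + 1/10·π_5
  normalize: π_0 + π_1 + π_2 + π_3 + π_4 + π_5 = 1
Solving the linear system gives exactly π = [20886/111443, 16981/111443, 16500/111443, 22550/111443, 14931/111443, 19595/111443].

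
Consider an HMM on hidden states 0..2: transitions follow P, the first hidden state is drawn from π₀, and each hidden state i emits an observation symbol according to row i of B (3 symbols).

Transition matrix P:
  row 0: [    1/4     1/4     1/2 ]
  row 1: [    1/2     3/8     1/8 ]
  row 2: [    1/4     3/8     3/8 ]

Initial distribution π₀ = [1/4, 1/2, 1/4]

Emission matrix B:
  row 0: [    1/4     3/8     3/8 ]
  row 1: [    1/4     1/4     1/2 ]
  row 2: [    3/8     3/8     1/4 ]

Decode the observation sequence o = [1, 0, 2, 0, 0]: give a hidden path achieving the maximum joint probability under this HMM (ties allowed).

t=0: δ = [9.375e-02, 1.250e-01, 9.375e-02]  (obs o_0=1)
t=1: δ = [1.562e-02, 1.172e-02, 1.758e-02]  ψ = [1, 1, 0]  (obs o_1=0)
t=2: δ = [2.197e-03, 3.296e-03, 1.953e-03]  ψ = [1, 2, 0]  (obs o_2=2)
t=3: δ = [4.120e-04, 3.090e-04, 4.120e-04]  ψ = [1, 1, 0]  (obs o_3=0)
t=4: δ = [3.862e-05, 3.862e-05, 7.725e-05]  ψ = [1, 2, 0]  (obs o_4=0)
backtrack: best end state = 2; path = [0, 2, 1, 0, 2]

path = [0, 2, 1, 0, 2]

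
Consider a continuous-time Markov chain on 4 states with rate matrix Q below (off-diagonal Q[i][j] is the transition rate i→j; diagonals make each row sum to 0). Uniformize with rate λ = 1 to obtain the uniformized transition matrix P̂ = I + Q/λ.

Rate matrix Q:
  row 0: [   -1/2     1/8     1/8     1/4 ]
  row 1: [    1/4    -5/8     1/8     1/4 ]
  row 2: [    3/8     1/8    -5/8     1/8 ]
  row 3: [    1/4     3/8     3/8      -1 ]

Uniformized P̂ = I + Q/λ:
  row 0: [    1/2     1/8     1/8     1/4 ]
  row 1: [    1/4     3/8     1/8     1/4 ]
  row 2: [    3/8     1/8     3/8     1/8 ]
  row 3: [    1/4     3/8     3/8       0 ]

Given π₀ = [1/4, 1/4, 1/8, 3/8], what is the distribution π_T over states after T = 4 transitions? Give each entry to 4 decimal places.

π = [0.3705, 0.2262, 0.2257, 0.1776]

t=0: π = [0.2500, 0.2500, 0.1250, 0.3750]
t=1: π = [0.3281, 0.2813, 0.2500, 0.1406]
t=2: π = [0.3633, 0.2305, 0.2227, 0.1836]
t=3: π = [0.3687, 0.2285, 0.2266, 0.1763]
t=4: π = [0.3705, 0.2262, 0.2257, 0.1776]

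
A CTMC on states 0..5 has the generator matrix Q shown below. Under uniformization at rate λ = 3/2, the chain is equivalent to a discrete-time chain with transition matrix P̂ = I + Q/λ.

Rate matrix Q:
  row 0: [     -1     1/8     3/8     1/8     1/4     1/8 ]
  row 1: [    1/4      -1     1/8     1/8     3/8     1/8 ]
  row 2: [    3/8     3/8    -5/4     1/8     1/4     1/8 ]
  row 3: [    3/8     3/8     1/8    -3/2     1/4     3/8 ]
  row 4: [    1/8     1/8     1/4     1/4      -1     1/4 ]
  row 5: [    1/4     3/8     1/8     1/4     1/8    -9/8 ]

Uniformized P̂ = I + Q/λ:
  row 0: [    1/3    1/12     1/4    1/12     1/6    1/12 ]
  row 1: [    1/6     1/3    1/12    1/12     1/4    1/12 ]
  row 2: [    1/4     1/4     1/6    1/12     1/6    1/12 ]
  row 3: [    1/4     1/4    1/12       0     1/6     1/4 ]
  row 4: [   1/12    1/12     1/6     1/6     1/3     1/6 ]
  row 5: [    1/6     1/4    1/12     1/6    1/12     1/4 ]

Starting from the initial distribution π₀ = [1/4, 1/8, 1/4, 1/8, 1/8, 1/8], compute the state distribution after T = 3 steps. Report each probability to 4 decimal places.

t=0: π = [0.2500, 0.1250, 0.2500, 0.1250, 0.1250, 0.1250]
t=1: π = [0.2292, 0.1979, 0.1563, 0.0938, 0.1875, 0.1354]
t=2: π = [0.2101, 0.1970, 0.1502, 0.1024, 0.2031, 0.1372]
t=3: π = [0.2058, 0.1976, 0.1478, 0.1032, 0.2055, 0.1402]

π = [0.2058, 0.1976, 0.1478, 0.1032, 0.2055, 0.1402]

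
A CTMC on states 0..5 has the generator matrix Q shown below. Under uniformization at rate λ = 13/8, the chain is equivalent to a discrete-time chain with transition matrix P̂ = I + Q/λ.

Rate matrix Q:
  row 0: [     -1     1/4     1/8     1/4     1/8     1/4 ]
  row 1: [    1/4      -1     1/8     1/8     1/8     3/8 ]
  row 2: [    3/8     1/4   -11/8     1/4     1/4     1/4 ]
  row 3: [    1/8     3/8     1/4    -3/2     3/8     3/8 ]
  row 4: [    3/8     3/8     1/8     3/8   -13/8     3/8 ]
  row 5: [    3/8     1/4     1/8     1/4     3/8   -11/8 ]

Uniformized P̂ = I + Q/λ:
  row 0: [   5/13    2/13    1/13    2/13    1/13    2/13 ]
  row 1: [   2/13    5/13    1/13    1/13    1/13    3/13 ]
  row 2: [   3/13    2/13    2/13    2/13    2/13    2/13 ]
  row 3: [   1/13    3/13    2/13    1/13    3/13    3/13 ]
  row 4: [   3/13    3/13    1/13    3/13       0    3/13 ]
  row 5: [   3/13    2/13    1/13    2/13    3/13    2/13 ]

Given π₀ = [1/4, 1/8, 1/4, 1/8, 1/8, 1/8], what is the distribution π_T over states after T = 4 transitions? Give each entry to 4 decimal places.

t=0: π = [0.2500, 0.1250, 0.2500, 0.1250, 0.1250, 0.1250]
t=1: π = [0.2404, 0.2019, 0.1058, 0.1442, 0.1250, 0.1827]
t=2: π = [0.2300, 0.2212, 0.0962, 0.1368, 0.1257, 0.1901]
t=3: π = [0.2281, 0.2251, 0.0948, 0.1360, 0.1249, 0.1911]
t=4: π = [0.2276, 0.2259, 0.0947, 0.1357, 0.1249, 0.1912]

π = [0.2276, 0.2259, 0.0947, 0.1357, 0.1249, 0.1912]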